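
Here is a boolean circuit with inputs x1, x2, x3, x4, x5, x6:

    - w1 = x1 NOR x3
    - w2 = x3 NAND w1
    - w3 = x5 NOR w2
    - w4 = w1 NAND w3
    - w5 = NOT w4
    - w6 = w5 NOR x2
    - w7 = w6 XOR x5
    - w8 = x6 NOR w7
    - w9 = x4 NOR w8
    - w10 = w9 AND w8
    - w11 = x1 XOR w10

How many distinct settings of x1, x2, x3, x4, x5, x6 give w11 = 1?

w11 = x1 XOR w10 must be 1, so x1 and w10 differ.
Enumerating the 64 input combinations, 32 give w11 = 1 and 32 give w11 = 0.

32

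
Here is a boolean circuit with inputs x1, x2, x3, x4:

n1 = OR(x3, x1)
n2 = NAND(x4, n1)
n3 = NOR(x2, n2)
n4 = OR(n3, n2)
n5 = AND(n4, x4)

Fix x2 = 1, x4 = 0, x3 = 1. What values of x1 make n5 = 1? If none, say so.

With x2 = 1, x4 = 0, x3 = 1 fixed, none of the 2 settings of x1 give n5 = 1.
For example, with x1=0:
n1 = OR(x3, x1) = OR(1, 0) = 1
n2 = NAND(x4, n1) = NAND(0, 1) = 1
n3 = NOR(x2, n2) = NOR(1, 1) = 0
n4 = OR(n3, n2) = OR(0, 1) = 1
n5 = AND(n4, x4) = AND(1, 0) = 0
giving n5 = 0 ≠ 1.

no solution exists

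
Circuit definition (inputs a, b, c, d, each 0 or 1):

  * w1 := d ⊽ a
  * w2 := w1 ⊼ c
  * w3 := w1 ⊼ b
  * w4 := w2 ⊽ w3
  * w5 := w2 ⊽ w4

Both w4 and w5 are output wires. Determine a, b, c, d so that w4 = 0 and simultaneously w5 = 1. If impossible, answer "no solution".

Check with a=0 b=0 c=1 d=0:
w1 = d ⊽ a = 0 ⊽ 0 = 1
w2 = w1 ⊼ c = 1 ⊼ 1 = 0
w3 = w1 ⊼ b = 1 ⊼ 0 = 1
w4 = w2 ⊽ w3 = 0 ⊽ 1 = 0
w5 = w2 ⊽ w4 = 0 ⊽ 0 = 1
So w4 = 0 and w5 = 1.

a=0 b=0 c=1 d=0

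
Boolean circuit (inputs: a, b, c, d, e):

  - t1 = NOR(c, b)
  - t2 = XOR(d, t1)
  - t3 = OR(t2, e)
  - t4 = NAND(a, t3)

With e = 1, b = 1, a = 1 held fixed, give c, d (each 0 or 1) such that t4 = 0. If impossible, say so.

Check with e = 1, b = 1, a = 1 and c=1, d=0:
t1 = NOR(c, b) = NOR(1, 1) = 0
t2 = XOR(d, t1) = XOR(0, 0) = 0
t3 = OR(t2, e) = OR(0, 1) = 1
t4 = NAND(a, t3) = NAND(1, 1) = 0
So t4 = 0.

c=1, d=0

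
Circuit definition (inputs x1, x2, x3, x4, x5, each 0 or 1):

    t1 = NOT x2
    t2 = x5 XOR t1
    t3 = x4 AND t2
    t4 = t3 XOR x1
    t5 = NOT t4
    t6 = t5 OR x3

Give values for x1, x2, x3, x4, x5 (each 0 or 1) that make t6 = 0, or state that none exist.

x1=1, x2=0, x3=0, x4=1, x5=1

Check with x1=1, x2=0, x3=0, x4=1, x5=1:
t1 = NOT x2 = NOT 0 = 1
t2 = x5 XOR t1 = 1 XOR 1 = 0
t3 = x4 AND t2 = 1 AND 0 = 0
t4 = t3 XOR x1 = 0 XOR 1 = 1
t5 = NOT t4 = NOT 1 = 0
t6 = t5 OR x3 = 0 OR 0 = 0
So t6 = 0 as required.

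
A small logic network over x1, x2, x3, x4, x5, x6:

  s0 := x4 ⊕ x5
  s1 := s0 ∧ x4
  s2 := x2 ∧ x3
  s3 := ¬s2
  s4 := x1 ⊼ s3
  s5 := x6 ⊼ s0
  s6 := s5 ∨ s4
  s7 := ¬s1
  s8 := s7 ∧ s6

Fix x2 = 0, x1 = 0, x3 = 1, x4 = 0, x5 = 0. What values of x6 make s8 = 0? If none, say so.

no solution exists

With x2 = 0, x1 = 0, x3 = 1, x4 = 0, x5 = 0 fixed, none of the 2 settings of x6 give s8 = 0.
For example, with x6=0:
s0 = x4 ⊕ x5 = 0 ⊕ 0 = 0
s1 = s0 ∧ x4 = 0 ∧ 0 = 0
s2 = x2 ∧ x3 = 0 ∧ 1 = 0
s3 = ¬s2 = ¬0 = 1
s4 = x1 ⊼ s3 = 0 ⊼ 1 = 1
s5 = x6 ⊼ s0 = 0 ⊼ 0 = 1
s6 = s5 ∨ s4 = 1 ∨ 1 = 1
s7 = ¬s1 = ¬0 = 1
s8 = s7 ∧ s6 = 1 ∧ 1 = 1
giving s8 = 1 ≠ 0.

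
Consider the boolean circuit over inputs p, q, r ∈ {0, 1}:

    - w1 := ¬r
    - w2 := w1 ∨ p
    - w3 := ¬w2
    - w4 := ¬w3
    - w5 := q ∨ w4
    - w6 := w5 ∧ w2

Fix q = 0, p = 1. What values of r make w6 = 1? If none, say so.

w6 = w5 ∧ w2 must be 1, so both w5 = 1 and w2 = 1.
Check with q = 0, p = 1 and r=0:
w1 = ¬r = ¬0 = 1
w2 = w1 ∨ p = 1 ∨ 1 = 1
w3 = ¬w2 = ¬1 = 0
w4 = ¬w3 = ¬0 = 1
w5 = q ∨ w4 = 0 ∨ 1 = 1
w6 = w5 ∧ w2 = 1 ∧ 1 = 1
So w6 = 1.

r=0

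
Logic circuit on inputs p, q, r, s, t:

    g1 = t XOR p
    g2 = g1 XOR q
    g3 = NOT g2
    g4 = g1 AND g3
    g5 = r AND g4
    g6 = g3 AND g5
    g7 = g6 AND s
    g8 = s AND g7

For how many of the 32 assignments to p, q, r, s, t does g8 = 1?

2

g8 = s AND g7 must be 1, so both s = 1 and g7 = 1.
Satisfying assignments:
  p=0, q=1, r=1, s=1, t=1
  p=1, q=1, r=1, s=1, t=0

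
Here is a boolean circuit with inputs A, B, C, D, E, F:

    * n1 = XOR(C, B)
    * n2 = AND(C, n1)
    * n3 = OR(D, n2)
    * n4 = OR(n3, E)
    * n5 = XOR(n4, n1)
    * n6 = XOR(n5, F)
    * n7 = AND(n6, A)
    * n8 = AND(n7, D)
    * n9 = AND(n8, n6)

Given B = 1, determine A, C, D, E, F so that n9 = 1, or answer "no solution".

A=1, C=0, D=1, E=1, F=1

n9 = AND(n8, n6) must be 1, so both n8 = 1 and n6 = 1.
n8 = AND(n7, D) must be 1, so both n7 = 1 and D = 1.
Check with B = 1 and A=1, C=0, D=1, E=1, F=1:
n1 = XOR(C, B) = XOR(0, 1) = 1
n2 = AND(C, n1) = AND(0, 1) = 0
n3 = OR(D, n2) = OR(1, 0) = 1
n4 = OR(n3, E) = OR(1, 1) = 1
n5 = XOR(n4, n1) = XOR(1, 1) = 0
n6 = XOR(n5, F) = XOR(0, 1) = 1
n7 = AND(n6, A) = AND(1, 1) = 1
n8 = AND(n7, D) = AND(1, 1) = 1
n9 = AND(n8, n6) = AND(1, 1) = 1
So n9 = 1.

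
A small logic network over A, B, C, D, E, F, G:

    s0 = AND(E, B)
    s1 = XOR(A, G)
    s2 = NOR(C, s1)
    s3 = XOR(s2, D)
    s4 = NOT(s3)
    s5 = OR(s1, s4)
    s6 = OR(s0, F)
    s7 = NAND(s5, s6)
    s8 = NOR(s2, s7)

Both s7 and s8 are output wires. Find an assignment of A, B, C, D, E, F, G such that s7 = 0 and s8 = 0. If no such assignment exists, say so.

A=1, B=1, C=0, D=1, E=1, F=0, G=1

Check with A=1, B=1, C=0, D=1, E=1, F=0, G=1:
s0 = AND(E, B) = AND(1, 1) = 1
s1 = XOR(A, G) = XOR(1, 1) = 0
s2 = NOR(C, s1) = NOR(0, 0) = 1
s3 = XOR(s2, D) = XOR(1, 1) = 0
s4 = NOT(s3) = NOT 0 = 1
s5 = OR(s1, s4) = OR(0, 1) = 1
s6 = OR(s0, F) = OR(1, 0) = 1
s7 = NAND(s5, s6) = NAND(1, 1) = 0
s8 = NOR(s2, s7) = NOR(1, 0) = 0
So s7 = 0 and s8 = 0.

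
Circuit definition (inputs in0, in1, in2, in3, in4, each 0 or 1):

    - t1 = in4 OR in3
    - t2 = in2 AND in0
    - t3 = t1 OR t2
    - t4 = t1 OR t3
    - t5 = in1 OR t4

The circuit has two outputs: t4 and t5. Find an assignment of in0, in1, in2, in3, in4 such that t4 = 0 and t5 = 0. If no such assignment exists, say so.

Check with in0=1 in1=0 in2=0 in3=0 in4=0:
t1 = in4 OR in3 = 0 OR 0 = 0
t2 = in2 AND in0 = 0 AND 1 = 0
t3 = t1 OR t2 = 0 OR 0 = 0
t4 = t1 OR t3 = 0 OR 0 = 0
t5 = in1 OR t4 = 0 OR 0 = 0
So t4 = 0 and t5 = 0.

in0=1 in1=0 in2=0 in3=0 in4=0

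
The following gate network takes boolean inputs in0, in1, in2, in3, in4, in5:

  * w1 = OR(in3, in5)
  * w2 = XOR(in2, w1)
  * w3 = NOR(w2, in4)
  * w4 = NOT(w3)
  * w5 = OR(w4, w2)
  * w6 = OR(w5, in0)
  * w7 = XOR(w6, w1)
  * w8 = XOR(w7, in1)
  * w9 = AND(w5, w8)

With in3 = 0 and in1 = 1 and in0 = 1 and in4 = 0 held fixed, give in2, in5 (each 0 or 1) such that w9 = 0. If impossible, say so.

in2=0 in5=0

Check with in3 = 0 and in1 = 1 and in0 = 1 and in4 = 0 and in2=0, in5=0:
w1 = OR(in3, in5) = OR(0, 0) = 0
w2 = XOR(in2, w1) = XOR(0, 0) = 0
w3 = NOR(w2, in4) = NOR(0, 0) = 1
w4 = NOT(w3) = NOT 1 = 0
w5 = OR(w4, w2) = OR(0, 0) = 0
w6 = OR(w5, in0) = OR(0, 1) = 1
w7 = XOR(w6, w1) = XOR(1, 0) = 1
w8 = XOR(w7, in1) = XOR(1, 1) = 0
w9 = AND(w5, w8) = AND(0, 0) = 0
So w9 = 0.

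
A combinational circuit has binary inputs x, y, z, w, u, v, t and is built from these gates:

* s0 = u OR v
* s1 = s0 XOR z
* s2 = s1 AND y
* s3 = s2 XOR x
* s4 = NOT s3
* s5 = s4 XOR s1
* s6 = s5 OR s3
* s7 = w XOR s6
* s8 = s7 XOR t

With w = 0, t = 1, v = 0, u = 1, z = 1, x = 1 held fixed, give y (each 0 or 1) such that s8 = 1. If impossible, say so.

no solution exists

With w = 0, t = 1, v = 0, u = 1, z = 1, x = 1 fixed, none of the 2 settings of y give s8 = 1.
For example, with y=0:
s0 = u OR v = 1 OR 0 = 1
s1 = s0 XOR z = 1 XOR 1 = 0
s2 = s1 AND y = 0 AND 0 = 0
s3 = s2 XOR x = 0 XOR 1 = 1
s4 = NOT s3 = NOT 1 = 0
s5 = s4 XOR s1 = 0 XOR 0 = 0
s6 = s5 OR s3 = 0 OR 1 = 1
s7 = w XOR s6 = 0 XOR 1 = 1
s8 = s7 XOR t = 1 XOR 1 = 0
giving s8 = 0 ≠ 1.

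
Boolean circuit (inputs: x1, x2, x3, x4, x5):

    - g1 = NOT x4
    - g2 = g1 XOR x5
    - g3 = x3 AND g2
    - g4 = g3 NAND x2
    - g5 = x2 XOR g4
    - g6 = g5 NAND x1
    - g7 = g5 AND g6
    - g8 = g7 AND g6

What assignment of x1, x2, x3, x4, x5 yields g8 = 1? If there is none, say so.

x1=0, x2=0, x3=0, x4=0, x5=1

g8 = g7 AND g6 must be 1, so both g7 = 1 and g6 = 1.
g7 = g5 AND g6 must be 1, so both g5 = 1 and g6 = 1.
g6 = g5 NAND x1 must be 1, so at least one of g5, x1 is 0.
Check with x1=0, x2=0, x3=0, x4=0, x5=1:
g1 = NOT x4 = NOT 0 = 1
g2 = g1 XOR x5 = 1 XOR 1 = 0
g3 = x3 AND g2 = 0 AND 0 = 0
g4 = g3 NAND x2 = 0 NAND 0 = 1
g5 = x2 XOR g4 = 0 XOR 1 = 1
g6 = g5 NAND x1 = 1 NAND 0 = 1
g7 = g5 AND g6 = 1 AND 1 = 1
g8 = g7 AND g6 = 1 AND 1 = 1
So g8 = 1 as required.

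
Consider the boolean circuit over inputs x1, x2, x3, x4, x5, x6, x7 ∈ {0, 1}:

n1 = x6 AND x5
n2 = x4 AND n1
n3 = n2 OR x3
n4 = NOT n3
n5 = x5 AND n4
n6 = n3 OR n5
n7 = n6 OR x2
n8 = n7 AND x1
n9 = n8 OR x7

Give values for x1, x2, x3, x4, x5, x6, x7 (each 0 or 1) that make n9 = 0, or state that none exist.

x1=0 x2=0 x3=1 x4=1 x5=1 x6=1 x7=0

n9 = n8 OR x7 must be 0, so both n8 = 0 and x7 = 0.
n8 = n7 AND x1 must be 0, so at least one of n7, x1 is 0.
Check with x1=0 x2=0 x3=1 x4=1 x5=1 x6=1 x7=0:
n1 = x6 AND x5 = 1 AND 1 = 1
n2 = x4 AND n1 = 1 AND 1 = 1
n3 = n2 OR x3 = 1 OR 1 = 1
n4 = NOT n3 = NOT 1 = 0
n5 = x5 AND n4 = 1 AND 0 = 0
n6 = n3 OR n5 = 1 OR 0 = 1
n7 = n6 OR x2 = 1 OR 0 = 1
n8 = n7 AND x1 = 1 AND 0 = 0
n9 = n8 OR x7 = 0 OR 0 = 0
So n9 = 0 as required.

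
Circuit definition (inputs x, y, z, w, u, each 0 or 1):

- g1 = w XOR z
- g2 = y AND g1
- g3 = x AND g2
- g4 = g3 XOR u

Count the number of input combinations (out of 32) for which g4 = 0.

g4 = g3 XOR u must be 0, so g3 and u are equal.
Enumerating the 32 input combinations, 16 give g4 = 0 and 16 give g4 = 1.

16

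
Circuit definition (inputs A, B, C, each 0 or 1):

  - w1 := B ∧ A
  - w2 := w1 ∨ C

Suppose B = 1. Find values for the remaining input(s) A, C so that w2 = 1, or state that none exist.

Check with B = 1 and A=1, C=0:
w1 = B ∧ A = 1 ∧ 1 = 1
w2 = w1 ∨ C = 1 ∨ 0 = 1
So w2 = 1.

A=1, C=0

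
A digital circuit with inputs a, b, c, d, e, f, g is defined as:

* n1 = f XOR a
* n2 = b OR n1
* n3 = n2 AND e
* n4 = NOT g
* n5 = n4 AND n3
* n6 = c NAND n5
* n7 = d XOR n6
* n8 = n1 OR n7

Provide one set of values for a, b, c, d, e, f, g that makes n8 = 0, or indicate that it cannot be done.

a=1, b=0, c=1, d=1, e=0, f=1, g=0

n8 = n1 OR n7 must be 0, so both n1 = 0 and n7 = 0.
Check with a=1, b=0, c=1, d=1, e=0, f=1, g=0:
n1 = f XOR a = 1 XOR 1 = 0
n2 = b OR n1 = 0 OR 0 = 0
n3 = n2 AND e = 0 AND 0 = 0
n4 = NOT g = NOT 0 = 1
n5 = n4 AND n3 = 1 AND 0 = 0
n6 = c NAND n5 = 1 NAND 0 = 1
n7 = d XOR n6 = 1 XOR 1 = 0
n8 = n1 OR n7 = 0 OR 0 = 0
So n8 = 0 as required.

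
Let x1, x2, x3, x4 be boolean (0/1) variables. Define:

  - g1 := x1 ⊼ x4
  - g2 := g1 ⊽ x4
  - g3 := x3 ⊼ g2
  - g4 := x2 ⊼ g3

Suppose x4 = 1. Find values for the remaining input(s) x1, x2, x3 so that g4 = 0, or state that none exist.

x1=1, x2=1, x3=1

Check with x4 = 1 and x1=1, x2=1, x3=1:
g1 = x1 ⊼ x4 = 1 ⊼ 1 = 0
g2 = g1 ⊽ x4 = 0 ⊽ 1 = 0
g3 = x3 ⊼ g2 = 1 ⊼ 0 = 1
g4 = x2 ⊼ g3 = 1 ⊼ 1 = 0
So g4 = 0.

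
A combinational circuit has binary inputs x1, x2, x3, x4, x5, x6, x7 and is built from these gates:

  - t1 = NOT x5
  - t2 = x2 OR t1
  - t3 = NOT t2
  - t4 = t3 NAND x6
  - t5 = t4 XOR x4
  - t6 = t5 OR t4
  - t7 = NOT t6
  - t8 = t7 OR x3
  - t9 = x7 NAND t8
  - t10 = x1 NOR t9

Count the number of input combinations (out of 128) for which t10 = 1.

t10 = x1 NOR t9 must be 1, so both x1 = 0 and t9 = 0.
Enumerating the 128 input combinations, 17 give t10 = 1 and 111 give t10 = 0.

17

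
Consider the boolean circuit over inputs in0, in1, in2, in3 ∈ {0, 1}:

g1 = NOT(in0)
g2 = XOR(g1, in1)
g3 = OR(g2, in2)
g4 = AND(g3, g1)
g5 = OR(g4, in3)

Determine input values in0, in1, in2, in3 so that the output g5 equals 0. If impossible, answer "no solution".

in0=1, in1=1, in2=1, in3=0

g5 = OR(g4, in3) must be 0, so both g4 = 0 and in3 = 0.
Check with in0=1, in1=1, in2=1, in3=0:
g1 = NOT(in0) = NOT 1 = 0
g2 = XOR(g1, in1) = XOR(0, 1) = 1
g3 = OR(g2, in2) = OR(1, 1) = 1
g4 = AND(g3, g1) = AND(1, 0) = 0
g5 = OR(g4, in3) = OR(0, 0) = 0
So g5 = 0 as required.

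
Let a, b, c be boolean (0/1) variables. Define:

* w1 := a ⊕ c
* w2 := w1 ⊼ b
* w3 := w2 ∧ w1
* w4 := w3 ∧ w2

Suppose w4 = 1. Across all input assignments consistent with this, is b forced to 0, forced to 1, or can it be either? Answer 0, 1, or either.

w4 = w3 ∧ w2 must be 1, so both w3 = 1 and w2 = 1.
w3 = w2 ∧ w1 must be 1, so both w2 = 1 and w1 = 1.
Every assignment with w4 = 1 has b = 0; there are 2 such assignment(s).
  a=0, b=0, c=1
  a=1, b=0, c=0

0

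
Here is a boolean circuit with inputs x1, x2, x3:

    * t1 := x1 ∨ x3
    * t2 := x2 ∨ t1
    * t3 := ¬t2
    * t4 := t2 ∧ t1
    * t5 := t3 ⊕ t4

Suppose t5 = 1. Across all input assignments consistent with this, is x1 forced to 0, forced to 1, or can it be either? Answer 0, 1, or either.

either

Both values of x1 occur among assignments with t5 = 1:
  x1=0: x1=0, x2=0, x3=0
  x1=1: x1=1, x2=0, x3=0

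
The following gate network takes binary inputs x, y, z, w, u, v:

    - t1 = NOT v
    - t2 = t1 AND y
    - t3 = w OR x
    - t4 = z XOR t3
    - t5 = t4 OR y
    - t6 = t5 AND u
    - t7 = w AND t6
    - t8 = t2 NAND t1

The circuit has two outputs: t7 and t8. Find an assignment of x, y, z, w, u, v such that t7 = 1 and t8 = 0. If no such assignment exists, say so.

Check with x=0 y=1 z=1 w=1 u=1 v=0:
t1 = NOT v = NOT 0 = 1
t2 = t1 AND y = 1 AND 1 = 1
t3 = w OR x = 1 OR 0 = 1
t4 = z XOR t3 = 1 XOR 1 = 0
t5 = t4 OR y = 0 OR 1 = 1
t6 = t5 AND u = 1 AND 1 = 1
t7 = w AND t6 = 1 AND 1 = 1
t8 = t2 NAND t1 = 1 NAND 1 = 0
So t7 = 1 and t8 = 0.

x=0 y=1 z=1 w=1 u=1 v=0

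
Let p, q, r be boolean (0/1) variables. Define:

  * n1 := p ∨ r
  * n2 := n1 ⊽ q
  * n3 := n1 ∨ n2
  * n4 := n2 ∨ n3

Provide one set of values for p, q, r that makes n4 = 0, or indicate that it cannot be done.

p=0, q=1, r=0

Check with p=0, q=1, r=0:
n1 = p ∨ r = 0 ∨ 0 = 0
n2 = n1 ⊽ q = 0 ⊽ 1 = 0
n3 = n1 ∨ n2 = 0 ∨ 0 = 0
n4 = n2 ∨ n3 = 0 ∨ 0 = 0
So n4 = 0 as required.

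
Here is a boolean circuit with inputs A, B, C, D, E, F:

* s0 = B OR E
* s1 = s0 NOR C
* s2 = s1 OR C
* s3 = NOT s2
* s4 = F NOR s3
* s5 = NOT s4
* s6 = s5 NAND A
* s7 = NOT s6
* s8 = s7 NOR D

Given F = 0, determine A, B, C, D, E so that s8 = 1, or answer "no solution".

A=1, B=1, C=1, D=0, E=1

s8 = s7 NOR D must be 1, so both s7 = 0 and D = 0.
s7 = NOT s6 must be 0, so s6 = 1.
Check with F = 0 and A=1, B=1, C=1, D=0, E=1:
s0 = B OR E = 1 OR 1 = 1
s1 = s0 NOR C = 1 NOR 1 = 0
s2 = s1 OR C = 0 OR 1 = 1
s3 = NOT s2 = NOT 1 = 0
s4 = F NOR s3 = 0 NOR 0 = 1
s5 = NOT s4 = NOT 1 = 0
s6 = s5 NAND A = 0 NAND 1 = 1
s7 = NOT s6 = NOT 1 = 0
s8 = s7 NOR D = 0 NOR 0 = 1
So s8 = 1.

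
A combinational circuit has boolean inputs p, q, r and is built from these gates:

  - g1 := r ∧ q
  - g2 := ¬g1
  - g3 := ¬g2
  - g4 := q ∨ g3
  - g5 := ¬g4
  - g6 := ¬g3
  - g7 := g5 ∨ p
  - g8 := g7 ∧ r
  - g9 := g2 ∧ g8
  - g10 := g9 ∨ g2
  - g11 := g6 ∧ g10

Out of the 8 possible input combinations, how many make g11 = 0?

2

g11 = g6 ∧ g10 must be 0, so at least one of g6, g10 is 0.
Satisfying assignments:
  p=0, q=1, r=1
  p=1, q=1, r=1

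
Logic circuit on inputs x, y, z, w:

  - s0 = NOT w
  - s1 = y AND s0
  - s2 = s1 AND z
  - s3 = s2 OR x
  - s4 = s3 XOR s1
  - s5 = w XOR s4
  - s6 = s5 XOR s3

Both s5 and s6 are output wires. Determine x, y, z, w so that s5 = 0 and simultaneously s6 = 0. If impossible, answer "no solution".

x=0, y=0, z=0, w=0

Check with x=0, y=0, z=0, w=0:
s0 = NOT w = NOT 0 = 1
s1 = y AND s0 = 0 AND 1 = 0
s2 = s1 AND z = 0 AND 0 = 0
s3 = s2 OR x = 0 OR 0 = 0
s4 = s3 XOR s1 = 0 XOR 0 = 0
s5 = w XOR s4 = 0 XOR 0 = 0
s6 = s5 XOR s3 = 0 XOR 0 = 0
So s5 = 0 and s6 = 0.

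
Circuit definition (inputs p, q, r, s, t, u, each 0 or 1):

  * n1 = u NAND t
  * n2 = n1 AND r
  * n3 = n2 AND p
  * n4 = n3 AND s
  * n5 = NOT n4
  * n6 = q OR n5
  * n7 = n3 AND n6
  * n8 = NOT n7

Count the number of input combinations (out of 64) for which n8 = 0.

9

n8 = NOT n7 must be 0, so n7 = 1.
n7 = n3 AND n6 must be 1, so both n3 = 1 and n6 = 1.
Enumerating the 64 input combinations, 9 give n8 = 0 and 55 give n8 = 1.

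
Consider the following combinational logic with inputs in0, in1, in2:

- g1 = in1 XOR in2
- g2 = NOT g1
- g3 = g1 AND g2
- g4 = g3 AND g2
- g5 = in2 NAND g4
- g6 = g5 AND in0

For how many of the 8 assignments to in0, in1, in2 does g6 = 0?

g6 = g5 AND in0 must be 0, so at least one of g5, in0 is 0.
Satisfying assignments:
  in0=0, in1=0, in2=0
  in0=0, in1=0, in2=1
  in0=0, in1=1, in2=0
  in0=0, in1=1, in2=1

4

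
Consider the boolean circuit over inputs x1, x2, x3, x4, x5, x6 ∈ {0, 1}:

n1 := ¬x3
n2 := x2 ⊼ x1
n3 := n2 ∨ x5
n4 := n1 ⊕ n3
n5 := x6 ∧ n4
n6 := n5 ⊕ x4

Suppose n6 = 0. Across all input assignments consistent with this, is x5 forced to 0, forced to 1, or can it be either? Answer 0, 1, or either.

Both values of x5 occur among assignments with n6 = 0:
  x5=0: x1=0, x2=0, x3=0, x4=0, x5=0, x6=0
  x5=1: x1=0, x2=0, x3=0, x4=0, x5=1, x6=0

either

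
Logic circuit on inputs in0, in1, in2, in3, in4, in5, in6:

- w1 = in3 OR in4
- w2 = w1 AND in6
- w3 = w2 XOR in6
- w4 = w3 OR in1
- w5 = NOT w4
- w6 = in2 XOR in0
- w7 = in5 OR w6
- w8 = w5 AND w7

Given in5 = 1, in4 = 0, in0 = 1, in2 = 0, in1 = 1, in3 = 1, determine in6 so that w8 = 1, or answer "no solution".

no solution exists

With in5 = 1, in4 = 0, in0 = 1, in2 = 0, in1 = 1, in3 = 1 fixed, none of the 2 settings of in6 give w8 = 1.
For example, with in6=1:
w1 = in3 OR in4 = 1 OR 0 = 1
w2 = w1 AND in6 = 1 AND 1 = 1
w3 = w2 XOR in6 = 1 XOR 1 = 0
w4 = w3 OR in1 = 0 OR 1 = 1
w5 = NOT w4 = NOT 1 = 0
w6 = in2 XOR in0 = 0 XOR 1 = 1
w7 = in5 OR w6 = 1 OR 1 = 1
w8 = w5 AND w7 = 0 AND 1 = 0
giving w8 = 0 ≠ 1.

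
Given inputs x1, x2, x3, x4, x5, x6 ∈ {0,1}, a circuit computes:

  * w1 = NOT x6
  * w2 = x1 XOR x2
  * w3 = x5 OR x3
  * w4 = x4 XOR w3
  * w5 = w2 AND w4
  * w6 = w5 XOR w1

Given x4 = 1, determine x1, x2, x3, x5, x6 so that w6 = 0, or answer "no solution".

Check with x4 = 1 and x1=0, x2=0, x3=1, x5=0, x6=1:
w1 = NOT x6 = NOT 1 = 0
w2 = x1 XOR x2 = 0 XOR 0 = 0
w3 = x5 OR x3 = 0 OR 1 = 1
w4 = x4 XOR w3 = 1 XOR 1 = 0
w5 = w2 AND w4 = 0 AND 0 = 0
w6 = w5 XOR w1 = 0 XOR 0 = 0
So w6 = 0.

x1=0, x2=0, x3=1, x5=0, x6=1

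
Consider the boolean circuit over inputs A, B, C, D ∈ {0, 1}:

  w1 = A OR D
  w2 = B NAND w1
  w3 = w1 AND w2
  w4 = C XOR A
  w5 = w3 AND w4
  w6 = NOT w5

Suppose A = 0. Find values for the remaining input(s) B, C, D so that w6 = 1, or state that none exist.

w6 = NOT w5 must be 1, so w5 = 0.
Check with A = 0 and B=0, C=1, D=0:
w1 = A OR D = 0 OR 0 = 0
w2 = B NAND w1 = 0 NAND 0 = 1
w3 = w1 AND w2 = 0 AND 1 = 0
w4 = C XOR A = 1 XOR 0 = 1
w5 = w3 AND w4 = 0 AND 1 = 0
w6 = NOT w5 = NOT 0 = 1
So w6 = 1.

B=0 C=1 D=0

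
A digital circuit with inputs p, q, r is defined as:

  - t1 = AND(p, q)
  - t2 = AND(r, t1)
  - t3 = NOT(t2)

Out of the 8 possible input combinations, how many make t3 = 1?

t3 = NOT(t2) must be 1, so t2 = 0.
Enumerating the 8 input combinations, 7 give t3 = 1 and 1 give t3 = 0.

7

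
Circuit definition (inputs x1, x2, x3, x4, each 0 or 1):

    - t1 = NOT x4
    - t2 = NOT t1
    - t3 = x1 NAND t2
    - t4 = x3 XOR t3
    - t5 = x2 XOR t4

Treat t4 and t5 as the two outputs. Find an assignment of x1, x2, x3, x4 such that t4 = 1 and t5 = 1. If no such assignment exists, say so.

Check with x1=0 x2=0 x3=0 x4=1:
t1 = NOT x4 = NOT 1 = 0
t2 = NOT t1 = NOT 0 = 1
t3 = x1 NAND t2 = 0 NAND 1 = 1
t4 = x3 XOR t3 = 0 XOR 1 = 1
t5 = x2 XOR t4 = 0 XOR 1 = 1
So t4 = 1 and t5 = 1.

x1=0 x2=0 x3=0 x4=1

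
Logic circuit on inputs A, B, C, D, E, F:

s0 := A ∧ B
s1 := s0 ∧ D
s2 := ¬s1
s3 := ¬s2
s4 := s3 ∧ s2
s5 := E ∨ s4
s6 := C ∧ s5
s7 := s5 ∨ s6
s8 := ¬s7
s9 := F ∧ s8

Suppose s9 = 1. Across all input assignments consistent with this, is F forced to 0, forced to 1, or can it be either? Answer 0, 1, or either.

s9 = F ∧ s8 must be 1, so both F = 1 and s8 = 1.
s8 = ¬s7 must be 1, so s7 = 0.
s7 = s5 ∨ s6 must be 0, so both s5 = 0 and s6 = 0.
Every assignment with s9 = 1 has F = 1; there are 16 such assignment(s).

1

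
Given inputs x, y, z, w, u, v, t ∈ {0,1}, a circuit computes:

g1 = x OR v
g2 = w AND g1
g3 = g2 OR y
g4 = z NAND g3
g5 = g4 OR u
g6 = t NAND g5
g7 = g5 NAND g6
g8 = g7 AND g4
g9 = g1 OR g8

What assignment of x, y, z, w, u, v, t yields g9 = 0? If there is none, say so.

g9 = g1 OR g8 must be 0, so both g1 = 0 and g8 = 0.
g1 = x OR v must be 0, so both x = 0 and v = 0.
Check with x=0 y=0 z=1 w=0 u=1 v=0 t=0:
g1 = x OR v = 0 OR 0 = 0
g2 = w AND g1 = 0 AND 0 = 0
g3 = g2 OR y = 0 OR 0 = 0
g4 = z NAND g3 = 1 NAND 0 = 1
g5 = g4 OR u = 1 OR 1 = 1
g6 = t NAND g5 = 0 NAND 1 = 1
g7 = g5 NAND g6 = 1 NAND 1 = 0
g8 = g7 AND g4 = 0 AND 1 = 0
g9 = g1 OR g8 = 0 OR 0 = 0
So g9 = 0 as required.

x=0 y=0 z=1 w=0 u=1 v=0 t=0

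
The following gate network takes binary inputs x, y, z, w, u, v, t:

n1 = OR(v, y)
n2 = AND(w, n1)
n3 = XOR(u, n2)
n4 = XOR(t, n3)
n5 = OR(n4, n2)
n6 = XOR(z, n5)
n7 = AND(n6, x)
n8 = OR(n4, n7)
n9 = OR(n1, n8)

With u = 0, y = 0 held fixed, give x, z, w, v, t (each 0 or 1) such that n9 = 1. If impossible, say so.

n9 = OR(n1, n8) must be 1, so at least one of n1, n8 is 1.
Check with u = 0, y = 0 and x=0, z=1, w=0, v=1, t=1:
n1 = OR(v, y) = OR(1, 0) = 1
n2 = AND(w, n1) = AND(0, 1) = 0
n3 = XOR(u, n2) = XOR(0, 0) = 0
n4 = XOR(t, n3) = XOR(1, 0) = 1
n5 = OR(n4, n2) = OR(1, 0) = 1
n6 = XOR(z, n5) = XOR(1, 1) = 0
n7 = AND(n6, x) = AND(0, 0) = 0
n8 = OR(n4, n7) = OR(1, 0) = 1
n9 = OR(n1, n8) = OR(1, 1) = 1
So n9 = 1.

x=0 z=1 w=0 v=1 t=1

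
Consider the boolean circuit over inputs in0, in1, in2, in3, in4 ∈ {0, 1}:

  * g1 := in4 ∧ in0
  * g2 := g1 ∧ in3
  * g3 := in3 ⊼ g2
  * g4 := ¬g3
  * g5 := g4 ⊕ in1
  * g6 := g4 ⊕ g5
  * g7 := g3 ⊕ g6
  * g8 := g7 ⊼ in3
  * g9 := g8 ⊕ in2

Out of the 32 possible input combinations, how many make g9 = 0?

g9 = g8 ⊕ in2 must be 0, so g8 and in2 are equal.
Enumerating the 32 input combinations, 16 give g9 = 0 and 16 give g9 = 1.

16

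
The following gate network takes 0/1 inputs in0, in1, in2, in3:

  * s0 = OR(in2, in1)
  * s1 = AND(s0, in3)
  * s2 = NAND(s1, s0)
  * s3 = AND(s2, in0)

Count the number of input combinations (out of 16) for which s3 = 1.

s3 = AND(s2, in0) must be 1, so both s2 = 1 and in0 = 1.
s2 = NAND(s1, s0) must be 1, so at least one of s1, s0 is 0.
Enumerating the 16 input combinations, 5 give s3 = 1 and 11 give s3 = 0.

5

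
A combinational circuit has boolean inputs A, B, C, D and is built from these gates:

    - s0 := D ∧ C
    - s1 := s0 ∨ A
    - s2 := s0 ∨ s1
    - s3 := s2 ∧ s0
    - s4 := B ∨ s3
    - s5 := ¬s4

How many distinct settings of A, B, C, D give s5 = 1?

s5 = ¬s4 must be 1, so s4 = 0.
s4 = B ∨ s3 must be 0, so both B = 0 and s3 = 0.
Satisfying assignments:
  A=0, B=0, C=0, D=0
  A=0, B=0, C=0, D=1
  A=0, B=0, C=1, D=0
  A=1, B=0, C=0, D=0
  A=1, B=0, C=0, D=1
  A=1, B=0, C=1, D=0

6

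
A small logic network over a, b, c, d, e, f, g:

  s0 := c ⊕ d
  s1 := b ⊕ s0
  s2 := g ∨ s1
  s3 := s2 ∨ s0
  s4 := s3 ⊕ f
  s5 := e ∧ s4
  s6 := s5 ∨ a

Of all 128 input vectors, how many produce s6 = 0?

s6 = s5 ∨ a must be 0, so both s5 = 0 and a = 0.
s5 = e ∧ s4 must be 0, so at least one of e, s4 is 0.
Enumerating the 128 input combinations, 48 give s6 = 0 and 80 give s6 = 1.

48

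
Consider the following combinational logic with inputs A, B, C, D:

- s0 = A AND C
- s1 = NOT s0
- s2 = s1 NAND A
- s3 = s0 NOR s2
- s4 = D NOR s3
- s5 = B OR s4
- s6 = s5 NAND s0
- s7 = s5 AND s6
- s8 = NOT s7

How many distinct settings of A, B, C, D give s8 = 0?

s8 = NOT s7 must be 0, so s7 = 1.
s7 = s5 AND s6 must be 1, so both s5 = 1 and s6 = 1.
Enumerating the 16 input combinations, 8 give s8 = 0 and 8 give s8 = 1.

8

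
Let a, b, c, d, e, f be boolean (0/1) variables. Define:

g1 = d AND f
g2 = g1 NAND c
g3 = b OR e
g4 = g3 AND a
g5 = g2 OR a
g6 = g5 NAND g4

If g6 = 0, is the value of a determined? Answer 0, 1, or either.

1

g6 = g5 NAND g4 must be 0, so both g5 = 1 and g4 = 1.
g5 = g2 OR a must be 1, so at least one of g2, a is 1.
g4 = g3 AND a must be 1, so both g3 = 1 and a = 1.
Every assignment with g6 = 0 has a = 1; there are 24 such assignment(s).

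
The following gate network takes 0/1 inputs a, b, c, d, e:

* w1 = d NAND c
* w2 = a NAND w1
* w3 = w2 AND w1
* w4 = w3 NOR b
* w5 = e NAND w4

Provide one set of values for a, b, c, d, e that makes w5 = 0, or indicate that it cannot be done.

a=1, b=0, c=0, d=0, e=1

w5 = e NAND w4 must be 0, so both e = 1 and w4 = 1.
w4 = w3 NOR b must be 1, so both w3 = 0 and b = 0.
Check with a=1, b=0, c=0, d=0, e=1:
w1 = d NAND c = 0 NAND 0 = 1
w2 = a NAND w1 = 1 NAND 1 = 0
w3 = w2 AND w1 = 0 AND 1 = 0
w4 = w3 NOR b = 0 NOR 0 = 1
w5 = e NAND w4 = 1 NAND 1 = 0
So w5 = 0 as required.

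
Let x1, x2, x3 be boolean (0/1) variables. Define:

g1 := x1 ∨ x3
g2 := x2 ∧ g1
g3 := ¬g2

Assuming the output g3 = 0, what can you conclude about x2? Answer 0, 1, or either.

g3 = ¬g2 must be 0, so g2 = 1.
g2 = x2 ∧ g1 must be 1, so both x2 = 1 and g1 = 1.
g1 = x1 ∨ x3 must be 1, so at least one of x1, x3 is 1.
Every assignment with g3 = 0 has x2 = 1; there are 3 such assignment(s).
  x1=0, x2=1, x3=1
  x1=1, x2=1, x3=0
  x1=1, x2=1, x3=1

1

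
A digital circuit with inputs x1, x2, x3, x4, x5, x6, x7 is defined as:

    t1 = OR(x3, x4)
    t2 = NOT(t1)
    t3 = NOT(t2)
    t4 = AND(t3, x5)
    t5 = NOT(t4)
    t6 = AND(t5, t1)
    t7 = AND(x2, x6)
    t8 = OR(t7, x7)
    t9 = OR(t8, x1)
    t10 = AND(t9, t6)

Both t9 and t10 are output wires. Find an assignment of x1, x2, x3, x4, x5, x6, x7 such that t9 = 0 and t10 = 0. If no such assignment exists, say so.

Check with x1=0, x2=0, x3=1, x4=0, x5=0, x6=1, x7=0:
t1 = OR(x3, x4) = OR(1, 0) = 1
t2 = NOT(t1) = NOT 1 = 0
t3 = NOT(t2) = NOT 0 = 1
t4 = AND(t3, x5) = AND(1, 0) = 0
t5 = NOT(t4) = NOT 0 = 1
t6 = AND(t5, t1) = AND(1, 1) = 1
t7 = AND(x2, x6) = AND(0, 1) = 0
t8 = OR(t7, x7) = OR(0, 0) = 0
t9 = OR(t8, x1) = OR(0, 0) = 0
t10 = AND(t9, t6) = AND(0, 1) = 0
So t9 = 0 and t10 = 0.

x1=0, x2=0, x3=1, x4=0, x5=0, x6=1, x7=0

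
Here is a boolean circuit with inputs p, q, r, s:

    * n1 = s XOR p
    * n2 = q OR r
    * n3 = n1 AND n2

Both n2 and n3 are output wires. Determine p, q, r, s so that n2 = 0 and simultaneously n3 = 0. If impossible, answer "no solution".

Check with p=1 q=0 r=0 s=1:
n1 = s XOR p = 1 XOR 1 = 0
n2 = q OR r = 0 OR 0 = 0
n3 = n1 AND n2 = 0 AND 0 = 0
So n2 = 0 and n3 = 0.

p=1 q=0 r=0 s=1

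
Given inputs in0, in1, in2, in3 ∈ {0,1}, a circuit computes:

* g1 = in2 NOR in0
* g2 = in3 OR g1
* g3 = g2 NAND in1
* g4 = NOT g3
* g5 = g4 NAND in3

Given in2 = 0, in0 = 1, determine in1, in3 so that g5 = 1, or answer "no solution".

g5 = g4 NAND in3 must be 1, so at least one of g4, in3 is 0.
Check with in2 = 0, in0 = 1 and in1=0, in3=0:
g1 = in2 NOR in0 = 0 NOR 1 = 0
g2 = in3 OR g1 = 0 OR 0 = 0
g3 = g2 NAND in1 = 0 NAND 0 = 1
g4 = NOT g3 = NOT 1 = 0
g5 = g4 NAND in3 = 0 NAND 0 = 1
So g5 = 1.

in1=0, in3=0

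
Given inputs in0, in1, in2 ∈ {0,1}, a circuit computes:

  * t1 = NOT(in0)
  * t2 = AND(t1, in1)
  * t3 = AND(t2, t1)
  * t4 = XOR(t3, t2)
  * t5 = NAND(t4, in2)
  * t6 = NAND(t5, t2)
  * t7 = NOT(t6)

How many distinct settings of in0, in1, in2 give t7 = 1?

t7 = NOT(t6) must be 1, so t6 = 0.
Satisfying assignments:
  in0=0, in1=1, in2=0
  in0=0, in1=1, in2=1

2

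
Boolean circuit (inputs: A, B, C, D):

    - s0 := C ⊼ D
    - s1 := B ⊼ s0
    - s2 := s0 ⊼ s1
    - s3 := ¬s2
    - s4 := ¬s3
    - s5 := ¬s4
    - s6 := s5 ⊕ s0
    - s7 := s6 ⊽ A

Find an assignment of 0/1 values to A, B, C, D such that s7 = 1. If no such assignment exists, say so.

A=0, B=1, C=1, D=1

s7 = s6 ⊽ A must be 1, so both s6 = 0 and A = 0.
s6 = s5 ⊕ s0 must be 0, so s5 and s0 are equal.
Check with A=0, B=1, C=1, D=1:
s0 = C ⊼ D = 1 ⊼ 1 = 0
s1 = B ⊼ s0 = 1 ⊼ 0 = 1
s2 = s0 ⊼ s1 = 0 ⊼ 1 = 1
s3 = ¬s2 = ¬1 = 0
s4 = ¬s3 = ¬0 = 1
s5 = ¬s4 = ¬1 = 0
s6 = s5 ⊕ s0 = 0 ⊕ 0 = 0
s7 = s6 ⊽ A = 0 ⊽ 0 = 1
So s7 = 1 as required.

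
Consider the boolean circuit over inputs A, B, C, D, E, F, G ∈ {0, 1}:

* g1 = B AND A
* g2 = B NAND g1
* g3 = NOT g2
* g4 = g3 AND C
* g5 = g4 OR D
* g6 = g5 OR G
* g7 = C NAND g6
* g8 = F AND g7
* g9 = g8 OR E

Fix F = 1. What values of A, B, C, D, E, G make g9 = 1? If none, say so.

g9 = g8 OR E must be 1, so at least one of g8, E is 1.
Check with F = 1 and A=1, B=1, C=1, D=0, E=1, G=0:
g1 = B AND A = 1 AND 1 = 1
g2 = B NAND g1 = 1 NAND 1 = 0
g3 = NOT g2 = NOT 0 = 1
g4 = g3 AND C = 1 AND 1 = 1
g5 = g4 OR D = 1 OR 0 = 1
g6 = g5 OR G = 1 OR 0 = 1
g7 = C NAND g6 = 1 NAND 1 = 0
g8 = F AND g7 = 1 AND 0 = 0
g9 = g8 OR E = 0 OR 1 = 1
So g9 = 1.

A=1, B=1, C=1, D=0, E=1, G=0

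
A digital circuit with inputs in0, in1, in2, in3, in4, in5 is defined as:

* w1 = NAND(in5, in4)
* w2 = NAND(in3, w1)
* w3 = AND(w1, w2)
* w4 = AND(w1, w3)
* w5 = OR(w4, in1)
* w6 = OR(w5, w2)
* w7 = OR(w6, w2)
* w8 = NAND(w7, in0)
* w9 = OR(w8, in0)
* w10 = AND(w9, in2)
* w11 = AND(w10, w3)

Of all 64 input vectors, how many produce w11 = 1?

w11 = AND(w10, w3) must be 1, so both w10 = 1 and w3 = 1.
w10 = AND(w9, in2) must be 1, so both w9 = 1 and in2 = 1.
w3 = AND(w1, w2) must be 1, so both w1 = 1 and w2 = 1.
Enumerating the 64 input combinations, 12 give w11 = 1 and 52 give w11 = 0.

12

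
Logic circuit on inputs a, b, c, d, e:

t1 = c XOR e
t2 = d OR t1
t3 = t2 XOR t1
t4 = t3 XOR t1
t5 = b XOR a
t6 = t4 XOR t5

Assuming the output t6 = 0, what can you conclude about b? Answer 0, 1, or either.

either

Both values of b occur among assignments with t6 = 0:
  b=0: a=0, b=0, c=0, d=0, e=0
  b=1: a=0, b=1, c=0, d=0, e=1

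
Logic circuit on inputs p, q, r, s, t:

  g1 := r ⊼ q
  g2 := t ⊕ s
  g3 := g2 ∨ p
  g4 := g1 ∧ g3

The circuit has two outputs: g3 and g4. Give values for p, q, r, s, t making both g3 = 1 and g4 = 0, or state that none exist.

p=0 q=1 r=1 s=1 t=0

Check with p=0 q=1 r=1 s=1 t=0:
g1 = r ⊼ q = 1 ⊼ 1 = 0
g2 = t ⊕ s = 0 ⊕ 1 = 1
g3 = g2 ∨ p = 1 ∨ 0 = 1
g4 = g1 ∧ g3 = 0 ∧ 1 = 0
So g3 = 1 and g4 = 0.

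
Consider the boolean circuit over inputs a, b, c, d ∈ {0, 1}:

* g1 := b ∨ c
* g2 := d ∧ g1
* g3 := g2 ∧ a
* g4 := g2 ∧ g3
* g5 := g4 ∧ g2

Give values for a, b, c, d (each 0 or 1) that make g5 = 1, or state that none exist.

g5 = g4 ∧ g2 must be 1, so both g4 = 1 and g2 = 1.
g4 = g2 ∧ g3 must be 1, so both g2 = 1 and g3 = 1.
Check with a=1 b=1 c=0 d=1:
g1 = b ∨ c = 1 ∨ 0 = 1
g2 = d ∧ g1 = 1 ∧ 1 = 1
g3 = g2 ∧ a = 1 ∧ 1 = 1
g4 = g2 ∧ g3 = 1 ∧ 1 = 1
g5 = g4 ∧ g2 = 1 ∧ 1 = 1
So g5 = 1 as required.

a=1 b=1 c=0 d=1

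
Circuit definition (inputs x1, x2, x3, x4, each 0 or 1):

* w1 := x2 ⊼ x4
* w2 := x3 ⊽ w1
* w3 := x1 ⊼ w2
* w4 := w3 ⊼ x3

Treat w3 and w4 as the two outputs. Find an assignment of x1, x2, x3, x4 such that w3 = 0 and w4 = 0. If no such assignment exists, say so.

no solution exists

Across all 16 input combinations, none give both w3 = 0 and w4 = 0.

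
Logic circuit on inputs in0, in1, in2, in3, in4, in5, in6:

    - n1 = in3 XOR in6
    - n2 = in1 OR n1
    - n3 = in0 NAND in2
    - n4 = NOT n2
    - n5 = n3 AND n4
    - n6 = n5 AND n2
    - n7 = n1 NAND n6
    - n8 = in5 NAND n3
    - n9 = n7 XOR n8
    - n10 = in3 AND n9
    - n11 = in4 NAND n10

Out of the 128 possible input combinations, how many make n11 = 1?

n11 = in4 NAND n10 must be 1, so at least one of in4, n10 is 0.
Enumerating the 128 input combinations, 116 give n11 = 1 and 12 give n11 = 0.

116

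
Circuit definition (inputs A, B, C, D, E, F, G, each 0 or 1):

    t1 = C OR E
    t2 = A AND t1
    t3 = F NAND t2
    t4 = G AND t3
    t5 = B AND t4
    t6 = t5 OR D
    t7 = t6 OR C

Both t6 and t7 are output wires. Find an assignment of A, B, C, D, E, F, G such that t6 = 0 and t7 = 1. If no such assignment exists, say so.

Check with A=0, B=0, C=1, D=0, E=0, F=1, G=0:
t1 = C OR E = 1 OR 0 = 1
t2 = A AND t1 = 0 AND 1 = 0
t3 = F NAND t2 = 1 NAND 0 = 1
t4 = G AND t3 = 0 AND 1 = 0
t5 = B AND t4 = 0 AND 0 = 0
t6 = t5 OR D = 0 OR 0 = 0
t7 = t6 OR C = 0 OR 1 = 1
So t6 = 0 and t7 = 1.

A=0, B=0, C=1, D=0, E=0, F=1, G=0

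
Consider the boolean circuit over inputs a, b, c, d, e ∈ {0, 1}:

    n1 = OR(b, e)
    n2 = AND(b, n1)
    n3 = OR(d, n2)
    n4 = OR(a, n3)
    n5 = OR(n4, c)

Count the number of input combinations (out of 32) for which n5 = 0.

n5 = OR(n4, c) must be 0, so both n4 = 0 and c = 0.
n4 = OR(a, n3) must be 0, so both a = 0 and n3 = 0.
Satisfying assignments:
  a=0, b=0, c=0, d=0, e=0
  a=0, b=0, c=0, d=0, e=1

2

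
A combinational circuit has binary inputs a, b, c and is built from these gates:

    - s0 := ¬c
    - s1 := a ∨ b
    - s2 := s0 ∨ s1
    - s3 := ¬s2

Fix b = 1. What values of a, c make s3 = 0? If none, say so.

Check with b = 1 and a=0, c=0:
s0 = ¬c = ¬0 = 1
s1 = a ∨ b = 0 ∨ 1 = 1
s2 = s0 ∨ s1 = 1 ∨ 1 = 1
s3 = ¬s2 = ¬1 = 0
So s3 = 0.

a=0, c=0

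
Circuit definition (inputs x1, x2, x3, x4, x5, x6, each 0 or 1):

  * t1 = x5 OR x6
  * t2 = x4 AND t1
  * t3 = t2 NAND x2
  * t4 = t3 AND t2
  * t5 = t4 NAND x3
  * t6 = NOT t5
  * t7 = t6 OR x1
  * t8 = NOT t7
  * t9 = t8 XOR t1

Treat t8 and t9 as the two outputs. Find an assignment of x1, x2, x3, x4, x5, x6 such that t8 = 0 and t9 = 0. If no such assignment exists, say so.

x1=1, x2=1, x3=0, x4=1, x5=0, x6=0

Check with x1=1, x2=1, x3=0, x4=1, x5=0, x6=0:
t1 = x5 OR x6 = 0 OR 0 = 0
t2 = x4 AND t1 = 1 AND 0 = 0
t3 = t2 NAND x2 = 0 NAND 1 = 1
t4 = t3 AND t2 = 1 AND 0 = 0
t5 = t4 NAND x3 = 0 NAND 0 = 1
t6 = NOT t5 = NOT 1 = 0
t7 = t6 OR x1 = 0 OR 1 = 1
t8 = NOT t7 = NOT 1 = 0
t9 = t8 XOR t1 = 0 XOR 0 = 0
So t8 = 0 and t9 = 0.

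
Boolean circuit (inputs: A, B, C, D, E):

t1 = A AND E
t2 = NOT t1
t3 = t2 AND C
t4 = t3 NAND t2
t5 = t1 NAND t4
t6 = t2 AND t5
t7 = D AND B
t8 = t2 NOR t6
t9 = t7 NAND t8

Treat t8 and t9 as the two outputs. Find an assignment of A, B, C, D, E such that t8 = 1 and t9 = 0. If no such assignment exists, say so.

Check with A=1 B=1 C=1 D=1 E=1:
t1 = A AND E = 1 AND 1 = 1
t2 = NOT t1 = NOT 1 = 0
t3 = t2 AND C = 0 AND 1 = 0
t4 = t3 NAND t2 = 0 NAND 0 = 1
t5 = t1 NAND t4 = 1 NAND 1 = 0
t6 = t2 AND t5 = 0 AND 0 = 0
t7 = D AND B = 1 AND 1 = 1
t8 = t2 NOR t6 = 0 NOR 0 = 1
t9 = t7 NAND t8 = 1 NAND 1 = 0
So t8 = 1 and t9 = 0.

A=1 B=1 C=1 D=1 E=1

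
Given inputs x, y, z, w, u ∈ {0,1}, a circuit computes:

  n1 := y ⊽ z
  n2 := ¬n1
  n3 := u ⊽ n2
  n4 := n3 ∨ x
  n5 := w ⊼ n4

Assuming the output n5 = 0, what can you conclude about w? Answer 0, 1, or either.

1

n5 = w ⊼ n4 must be 0, so both w = 1 and n4 = 1.
n4 = n3 ∨ x must be 1, so at least one of n3, x is 1.
Every assignment with n5 = 0 has w = 1; there are 9 such assignment(s).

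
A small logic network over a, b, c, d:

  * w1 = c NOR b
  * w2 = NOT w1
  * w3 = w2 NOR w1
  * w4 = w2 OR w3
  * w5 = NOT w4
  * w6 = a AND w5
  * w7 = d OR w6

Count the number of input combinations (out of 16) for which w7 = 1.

9

w7 = d OR w6 must be 1, so at least one of d, w6 is 1.
Enumerating the 16 input combinations, 9 give w7 = 1 and 7 give w7 = 0.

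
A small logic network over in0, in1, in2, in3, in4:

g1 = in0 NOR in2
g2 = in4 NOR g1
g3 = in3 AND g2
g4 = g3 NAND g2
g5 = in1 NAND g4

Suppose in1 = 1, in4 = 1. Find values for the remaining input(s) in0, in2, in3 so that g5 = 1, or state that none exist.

With in1 = 1, in4 = 1 fixed, none of the 8 settings of in0, in2, in3 give g5 = 1.
For example, with in0=0, in2=1, in3=0:
g1 = in0 NOR in2 = 0 NOR 1 = 0
g2 = in4 NOR g1 = 1 NOR 0 = 0
g3 = in3 AND g2 = 0 AND 0 = 0
g4 = g3 NAND g2 = 0 NAND 0 = 1
g5 = in1 NAND g4 = 1 NAND 1 = 0
giving g5 = 0 ≠ 1.

no solution exists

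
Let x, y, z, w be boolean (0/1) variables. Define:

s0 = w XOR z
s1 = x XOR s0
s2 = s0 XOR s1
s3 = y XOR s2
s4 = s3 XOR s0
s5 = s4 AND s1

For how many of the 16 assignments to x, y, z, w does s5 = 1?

s5 = s4 AND s1 must be 1, so both s4 = 1 and s1 = 1.
Satisfying assignments:
  x=0, y=0, z=0, w=1
  x=0, y=0, z=1, w=0
  x=1, y=0, z=0, w=0
  x=1, y=0, z=1, w=1

4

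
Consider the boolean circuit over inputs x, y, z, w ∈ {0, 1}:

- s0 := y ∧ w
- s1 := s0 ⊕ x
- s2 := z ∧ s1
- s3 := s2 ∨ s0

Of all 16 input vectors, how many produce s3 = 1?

7

s3 = s2 ∨ s0 must be 1, so at least one of s2, s0 is 1.
Enumerating the 16 input combinations, 7 give s3 = 1 and 9 give s3 = 0.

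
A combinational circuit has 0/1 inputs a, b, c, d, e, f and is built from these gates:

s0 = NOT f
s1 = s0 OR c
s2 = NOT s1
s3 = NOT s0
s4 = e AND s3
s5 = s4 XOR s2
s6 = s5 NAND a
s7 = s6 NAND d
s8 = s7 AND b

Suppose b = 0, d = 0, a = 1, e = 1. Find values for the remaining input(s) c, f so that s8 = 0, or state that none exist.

s8 = s7 AND b must be 0, so at least one of s7, b is 0.
Check with b = 0, d = 0, a = 1, e = 1 and c=0, f=0:
s0 = NOT f = NOT 0 = 1
s1 = s0 OR c = 1 OR 0 = 1
s2 = NOT s1 = NOT 1 = 0
s3 = NOT s0 = NOT 1 = 0
s4 = e AND s3 = 1 AND 0 = 0
s5 = s4 XOR s2 = 0 XOR 0 = 0
s6 = s5 NAND a = 0 NAND 1 = 1
s7 = s6 NAND d = 1 NAND 0 = 1
s8 = s7 AND b = 1 AND 0 = 0
So s8 = 0.

c=0, f=0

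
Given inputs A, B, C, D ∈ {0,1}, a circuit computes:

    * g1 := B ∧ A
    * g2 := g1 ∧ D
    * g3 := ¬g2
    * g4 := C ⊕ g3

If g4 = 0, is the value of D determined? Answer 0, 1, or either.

either

Both values of D occur among assignments with g4 = 0:
  D=0: A=0, B=0, C=1, D=0
  D=1: A=0, B=0, C=1, D=1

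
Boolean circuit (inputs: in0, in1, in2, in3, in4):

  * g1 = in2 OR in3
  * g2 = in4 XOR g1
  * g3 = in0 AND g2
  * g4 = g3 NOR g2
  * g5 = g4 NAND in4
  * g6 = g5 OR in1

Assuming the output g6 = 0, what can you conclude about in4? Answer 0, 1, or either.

1

g6 = g5 OR in1 must be 0, so both g5 = 0 and in1 = 0.
Every assignment with g6 = 0 has in4 = 1; there are 6 such assignment(s).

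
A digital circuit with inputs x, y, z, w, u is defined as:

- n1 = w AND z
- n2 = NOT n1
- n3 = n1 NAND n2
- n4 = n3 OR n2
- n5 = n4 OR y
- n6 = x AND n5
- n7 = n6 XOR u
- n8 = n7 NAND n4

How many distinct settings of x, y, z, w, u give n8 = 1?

n8 = n7 NAND n4 must be 1, so at least one of n7, n4 is 0.
Enumerating the 32 input combinations, 16 give n8 = 1 and 16 give n8 = 0.

16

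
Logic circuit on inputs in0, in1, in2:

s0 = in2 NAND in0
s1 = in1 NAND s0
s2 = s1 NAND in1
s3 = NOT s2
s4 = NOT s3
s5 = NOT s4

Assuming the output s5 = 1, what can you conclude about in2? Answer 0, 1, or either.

s5 = NOT s4 must be 1, so s4 = 0.
s4 = NOT s3 must be 0, so s3 = 1.
s3 = NOT s2 must be 1, so s2 = 0.
Every assignment with s5 = 1 has in2 = 1; there are 1 such assignment(s).
  in0=1, in1=1, in2=1

1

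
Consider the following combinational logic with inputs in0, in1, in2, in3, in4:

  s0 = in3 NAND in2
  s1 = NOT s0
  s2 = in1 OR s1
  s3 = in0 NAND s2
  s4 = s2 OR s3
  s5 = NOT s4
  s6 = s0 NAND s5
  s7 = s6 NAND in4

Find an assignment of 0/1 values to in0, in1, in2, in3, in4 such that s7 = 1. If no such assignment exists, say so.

in0=1 in1=0 in2=1 in3=0 in4=0

s7 = s6 NAND in4 must be 1, so at least one of s6, in4 is 0.
Check with in0=1 in1=0 in2=1 in3=0 in4=0:
s0 = in3 NAND in2 = 0 NAND 1 = 1
s1 = NOT s0 = NOT 1 = 0
s2 = in1 OR s1 = 0 OR 0 = 0
s3 = in0 NAND s2 = 1 NAND 0 = 1
s4 = s2 OR s3 = 0 OR 1 = 1
s5 = NOT s4 = NOT 1 = 0
s6 = s0 NAND s5 = 1 NAND 0 = 1
s7 = s6 NAND in4 = 1 NAND 0 = 1
So s7 = 1 as required.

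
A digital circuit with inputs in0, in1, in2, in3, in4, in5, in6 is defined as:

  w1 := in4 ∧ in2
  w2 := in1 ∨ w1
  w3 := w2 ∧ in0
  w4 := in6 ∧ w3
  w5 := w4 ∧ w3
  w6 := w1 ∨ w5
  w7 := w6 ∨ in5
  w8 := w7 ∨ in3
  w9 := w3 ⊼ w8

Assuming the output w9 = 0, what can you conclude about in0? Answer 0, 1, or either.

w9 = w3 ⊼ w8 must be 0, so both w3 = 1 and w8 = 1.
Every assignment with w9 = 0 has in0 = 1; there are 37 such assignment(s).

1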